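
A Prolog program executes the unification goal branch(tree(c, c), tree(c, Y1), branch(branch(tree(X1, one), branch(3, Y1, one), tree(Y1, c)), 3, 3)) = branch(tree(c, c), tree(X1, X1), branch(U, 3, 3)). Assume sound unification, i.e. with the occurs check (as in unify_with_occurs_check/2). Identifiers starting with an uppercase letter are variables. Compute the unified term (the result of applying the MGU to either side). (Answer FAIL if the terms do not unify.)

Decompose branch/3: tree(c, c) = tree(c, c),  tree(c, Y1) = tree(X1, X1),  branch(branch(tree(X1, one), branch(3, Y1, one), tree(Y1, c)), 3, 3) = branch(U, 3, 3).
Delete trivial equation tree(c, c) = tree(c, c).
Decompose tree/2: c = X1,  Y1 = X1.
Bind X1 := c; substituting into the remaining equations gives: Y1 = c,  branch(branch(tree(c, one), branch(3, Y1, one), tree(Y1, c)), 3, 3) = branch(U, 3, 3).
Bind Y1 := c; substituting into the remaining equation gives: branch(branch(tree(c, one), branch(3, c, one), tree(c, c)), 3, 3) = branch(U, 3, 3).
Decompose branch/3: branch(tree(c, one), branch(3, c, one), tree(c, c)) = U,  3 = 3,  3 = 3.
Bind U := branch(tree(c, one), branch(3, c, one), tree(c, c)); no other remaining equation mentions U.
Delete trivial equation 3 = 3.
Delete trivial equation 3 = 3.
Applying the MGU to either side gives branch(tree(c, c), tree(c, c), branch(branch(tree(c, one), branch(3, c, one), tree(c, c)), 3, 3)).

branch(tree(c, c), tree(c, c), branch(branch(tree(c, one), branch(3, c, one), tree(c, c)), 3, 3))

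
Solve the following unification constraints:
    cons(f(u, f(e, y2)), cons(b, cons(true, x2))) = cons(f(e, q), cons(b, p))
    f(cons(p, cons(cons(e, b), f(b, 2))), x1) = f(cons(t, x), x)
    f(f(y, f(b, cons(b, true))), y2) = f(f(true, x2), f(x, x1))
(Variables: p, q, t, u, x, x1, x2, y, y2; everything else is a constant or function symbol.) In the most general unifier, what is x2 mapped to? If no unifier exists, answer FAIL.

f(b, cons(b, true))

Decompose cons/2: f(u, f(e, y2)) = f(e, q),  cons(b, cons(true, x2)) = cons(b, p).
Decompose f/2: u = e,  f(e, y2) = q.
Bind u := e; no other remaining equation mentions u.
Bind q := f(e, y2); no other remaining equation mentions q.
Decompose cons/2: b = b,  cons(true, x2) = p.
Delete trivial equation b = b.
Bind p := cons(true, x2); substituting into the one remaining equation that mentions p gives: f(cons(cons(true, x2), cons(cons(e, b), f(b, 2))), x1) = f(cons(t, x), x).
Decompose f/2: cons(cons(true, x2), cons(cons(e, b), f(b, 2))) = cons(t, x),  x1 = x.
Decompose cons/2: cons(true, x2) = t,  cons(cons(e, b), f(b, 2)) = x.
Bind t := cons(true, x2); no other remaining equation mentions t.
Bind x := cons(cons(e, b), f(b, 2)); substituting into the remaining equations gives: x1 = cons(cons(e, b), f(b, 2)),  f(f(y, f(b, cons(b, true))), y2) = f(f(true, x2), f(cons(cons(e, b), f(b, 2)), x1)).
Bind x1 := cons(cons(e, b), f(b, 2)); substituting into the remaining equation gives: f(f(y, f(b, cons(b, true))), y2) = f(f(true, x2), f(cons(cons(e, b), f(b, 2)), cons(cons(e, b), f(b, 2)))).
Decompose f/2: f(y, f(b, cons(b, true))) = f(true, x2),  y2 = f(cons(cons(e, b), f(b, 2)), cons(cons(e, b), f(b, 2))).
Decompose f/2: y = true,  f(b, cons(b, true)) = x2.
Bind y := true; no other remaining equation mentions y.
Bind x2 := f(b, cons(b, true)); no other remaining equation mentions x2. Substituting into the earlier bindings gives p := cons(true, f(b, cons(b, true))), t := cons(true, f(b, cons(b, true))).
Bind y2 := f(cons(cons(e, b), f(b, 2)), cons(cons(e, b), f(b, 2))). Substituting into the earlier binding gives q := f(e, f(cons(cons(e, b), f(b, 2)), cons(cons(e, b), f(b, 2)))).
MGU = { u := e, q := f(e, f(cons(cons(e, b), f(b, 2)), cons(cons(e, b), f(b, 2)))), p := cons(true, f(b, cons(b, true))), t := cons(true, f(b, cons(b, true))), x := cons(cons(e, b), f(b, 2)), x1 := cons(cons(e, b), f(b, 2)), y := true, x2 := f(b, cons(b, true)), y2 := f(cons(cons(e, b), f(b, 2)), cons(cons(e, b), f(b, 2))) }, so x2 := f(b, cons(b, true)).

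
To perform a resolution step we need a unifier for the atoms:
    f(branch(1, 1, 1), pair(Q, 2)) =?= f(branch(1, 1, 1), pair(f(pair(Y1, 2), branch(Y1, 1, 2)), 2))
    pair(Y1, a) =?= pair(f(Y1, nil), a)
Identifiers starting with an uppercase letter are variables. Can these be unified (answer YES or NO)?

NO

Decompose f/2: branch(1, 1, 1) =?= branch(1, 1, 1),  pair(Q, 2) =?= pair(f(pair(Y1, 2), branch(Y1, 1, 2)), 2).
Delete trivial equation branch(1, 1, 1) =?= branch(1, 1, 1).
Decompose pair/2: Q =?= f(pair(Y1, 2), branch(Y1, 1, 2)),  2 =?= 2.
Bind Q := f(pair(Y1, 2), branch(Y1, 1, 2)); no other remaining equation mentions Q.
Delete trivial equation 2 =?= 2.
Decompose pair/2: Y1 =?= f(Y1, nil),  a =?= a.
Occurs check fails: Y1 occurs in f(Y1, nil); the equation Y1 =?= f(Y1, nil) has no finite solution.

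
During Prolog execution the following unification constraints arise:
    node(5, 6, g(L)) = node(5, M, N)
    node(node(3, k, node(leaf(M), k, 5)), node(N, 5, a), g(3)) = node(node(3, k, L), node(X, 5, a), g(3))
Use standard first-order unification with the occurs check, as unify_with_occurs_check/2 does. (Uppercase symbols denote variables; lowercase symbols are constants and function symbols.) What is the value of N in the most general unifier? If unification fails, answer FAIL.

Decompose node/3: 5 = 5,  6 = M,  g(L) = N.
Delete trivial equation 5 = 5.
Bind M := 6; substituting into the one remaining equation that mentions M gives: node(node(3, k, node(leaf(6), k, 5)), node(N, 5, a), g(3)) = node(node(3, k, L), node(X, 5, a), g(3)).
Bind N := g(L); substituting into the remaining equation gives: node(node(3, k, node(leaf(6), k, 5)), node(g(L), 5, a), g(3)) = node(node(3, k, L), node(X, 5, a), g(3)).
Decompose node/3: node(3, k, node(leaf(6), k, 5)) = node(3, k, L),  node(g(L), 5, a) = node(X, 5, a),  g(3) = g(3).
Decompose node/3: 3 = 3,  k = k,  node(leaf(6), k, 5) = L.
Delete trivial equation 3 = 3.
Delete trivial equation k = k.
Bind L := node(leaf(6), k, 5); substituting into the one remaining equation that mentions L gives: node(g(node(leaf(6), k, 5)), 5, a) = node(X, 5, a). Substituting into the earlier binding gives N := g(node(leaf(6), k, 5)).
Decompose node/3: g(node(leaf(6), k, 5)) = X,  5 = 5,  a = a.
Bind X := g(node(leaf(6), k, 5)); no other remaining equation mentions X.
Delete trivial equation 5 = 5.
Delete trivial equation a = a.
Delete trivial equation g(3) = g(3).
MGU = { M = 6, N = g(node(leaf(6), k, 5)), L = node(leaf(6), k, 5), X = g(node(leaf(6), k, 5)) }, so N = g(node(leaf(6), k, 5)).

g(node(leaf(6), k, 5))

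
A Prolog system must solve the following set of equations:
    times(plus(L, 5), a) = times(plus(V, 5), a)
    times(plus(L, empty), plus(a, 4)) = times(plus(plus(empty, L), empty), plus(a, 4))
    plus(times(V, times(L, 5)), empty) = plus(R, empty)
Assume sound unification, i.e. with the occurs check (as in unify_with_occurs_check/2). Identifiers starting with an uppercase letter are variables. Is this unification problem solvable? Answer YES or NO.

Decompose times/2: plus(L, 5) = plus(V, 5),  a = a.
Decompose plus/2: L = V,  5 = 5.
Bind L := V; substituting into the 2 remaining equations that mention L gives: times(plus(V, empty), plus(a, 4)) = times(plus(plus(empty, V), empty), plus(a, 4)),  plus(times(V, times(V, 5)), empty) = plus(R, empty).
Delete trivial equation 5 = 5.
Delete trivial equation a = a.
Decompose times/2: plus(V, empty) = plus(plus(empty, V), empty),  plus(a, 4) = plus(a, 4).
Decompose plus/2: V = plus(empty, V),  empty = empty.
Occurs check fails: V occurs in plus(empty, V); the equation V = plus(empty, V) has no finite solution.

NO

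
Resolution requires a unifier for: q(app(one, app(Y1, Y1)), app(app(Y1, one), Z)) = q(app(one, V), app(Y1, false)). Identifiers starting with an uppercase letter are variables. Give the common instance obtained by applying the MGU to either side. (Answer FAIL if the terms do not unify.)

Decompose q/2: app(one, app(Y1, Y1)) = app(one, V),  app(app(Y1, one), Z) = app(Y1, false).
Decompose app/2: one = one,  app(Y1, Y1) = V.
Delete trivial equation one = one.
Bind V := app(Y1, Y1); no other remaining equation mentions V.
Decompose app/2: app(Y1, one) = Y1,  Z = false.
Occurs check fails: Y1 occurs in app(Y1, one); the equation Y1 = app(Y1, one) has no finite solution.

FAIL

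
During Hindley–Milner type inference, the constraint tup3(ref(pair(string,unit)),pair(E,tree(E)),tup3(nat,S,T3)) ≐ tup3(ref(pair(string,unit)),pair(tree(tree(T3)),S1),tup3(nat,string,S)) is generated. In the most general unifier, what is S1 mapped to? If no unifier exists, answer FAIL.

Decompose tup3/3: ref(pair(string,unit)) ≐ ref(pair(string,unit)),  pair(E,tree(E)) ≐ pair(tree(tree(T3)),S1),  tup3(nat,S,T3) ≐ tup3(nat,string,S).
Delete trivial equation ref(pair(string,unit)) ≐ ref(pair(string,unit)).
Decompose pair/2: E ≐ tree(tree(T3)),  tree(E) ≐ S1.
Bind E := tree(tree(T3)); substituting into the one remaining equation that mentions E gives: tree(tree(tree(T3))) ≐ S1.
Bind S1 := tree(tree(tree(T3))); no other remaining equation mentions S1.
Decompose tup3/3: nat ≐ nat,  S ≐ string,  T3 ≐ S.
Delete trivial equation nat ≐ nat.
Bind S := string; substituting into the remaining equation gives: T3 ≐ string.
Bind T3 := string. Substituting into the earlier bindings gives E := tree(tree(string)), S1 := tree(tree(tree(string))).
MGU = { E -> tree(tree(string)), S1 -> tree(tree(tree(string))), S -> string, T3 -> string }, so S1 -> tree(tree(tree(string))).

tree(tree(tree(string)))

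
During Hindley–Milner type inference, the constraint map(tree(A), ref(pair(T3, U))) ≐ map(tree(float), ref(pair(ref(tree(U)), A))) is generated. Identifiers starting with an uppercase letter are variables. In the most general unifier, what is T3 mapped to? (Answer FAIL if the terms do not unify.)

ref(tree(float))

Decompose map/2: tree(A) ≐ tree(float),  ref(pair(T3, U)) ≐ ref(pair(ref(tree(U)), A)).
Decompose tree/1: A ≐ float.
Bind A := float; substituting into the remaining equation gives: ref(pair(T3, U)) ≐ ref(pair(ref(tree(U)), float)).
Decompose ref/1: pair(T3, U) ≐ pair(ref(tree(U)), float).
Decompose pair/2: T3 ≐ ref(tree(U)),  U ≐ float.
Bind T3 := ref(tree(U)); no other remaining equation mentions T3.
Bind U := float. Substituting into the earlier binding gives T3 := ref(tree(float)).
MGU = { A := float, T3 := ref(tree(float)), U := float }, so T3 := ref(tree(float)).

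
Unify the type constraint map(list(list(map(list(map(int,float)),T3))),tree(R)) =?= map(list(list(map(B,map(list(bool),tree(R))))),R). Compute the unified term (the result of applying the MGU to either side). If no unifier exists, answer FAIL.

FAIL

Decompose map/2: list(list(map(list(map(int,float)),T3))) =?= list(list(map(B,map(list(bool),tree(R))))),  tree(R) =?= R.
Decompose list/1: list(map(list(map(int,float)),T3)) =?= list(map(B,map(list(bool),tree(R)))).
Decompose list/1: map(list(map(int,float)),T3) =?= map(B,map(list(bool),tree(R))).
Decompose map/2: list(map(int,float)) =?= B,  T3 =?= map(list(bool),tree(R)).
Bind B := list(map(int,float)); no other remaining equation mentions B.
Bind T3 := map(list(bool),tree(R)); no other remaining equation mentions T3.
Occurs check fails: R occurs in tree(R); the equation R =?= tree(R) has no finite solution.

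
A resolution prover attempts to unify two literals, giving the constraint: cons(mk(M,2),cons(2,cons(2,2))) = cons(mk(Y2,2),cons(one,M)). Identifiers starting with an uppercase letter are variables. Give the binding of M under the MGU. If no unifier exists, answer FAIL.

Decompose cons/2: mk(M,2) = mk(Y2,2),  cons(2,cons(2,2)) = cons(one,M).
Decompose mk/2: M = Y2,  2 = 2.
Bind M := Y2; substituting into the one remaining equation that mentions M gives: cons(2,cons(2,2)) = cons(one,Y2).
Delete trivial equation 2 = 2.
Decompose cons/2: 2 = one,  cons(2,2) = Y2.
Clash: constants 2 and one differ; no unifier exists.

FAIL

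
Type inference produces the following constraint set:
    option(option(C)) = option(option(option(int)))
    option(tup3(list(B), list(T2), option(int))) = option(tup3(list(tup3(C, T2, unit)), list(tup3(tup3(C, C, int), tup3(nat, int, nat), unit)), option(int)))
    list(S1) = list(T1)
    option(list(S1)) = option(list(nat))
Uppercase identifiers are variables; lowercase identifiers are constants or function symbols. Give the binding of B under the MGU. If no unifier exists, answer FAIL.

Decompose option/1: option(C) = option(option(int)).
Decompose option/1: C = option(int).
Bind C := option(int); substituting into the one remaining equation that mentions C gives: option(tup3(list(B), list(T2), option(int))) = option(tup3(list(tup3(option(int), T2, unit)), list(tup3(tup3(option(int), option(int), int), tup3(nat, int, nat), unit)), option(int))).
Decompose option/1: tup3(list(B), list(T2), option(int)) = tup3(list(tup3(option(int), T2, unit)), list(tup3(tup3(option(int), option(int), int), tup3(nat, int, nat), unit)), option(int)).
Decompose tup3/3: list(B) = list(tup3(option(int), T2, unit)),  list(T2) = list(tup3(tup3(option(int), option(int), int), tup3(nat, int, nat), unit)),  option(int) = option(int).
Decompose list/1: B = tup3(option(int), T2, unit).
Bind B := tup3(option(int), T2, unit); no other remaining equation mentions B.
Decompose list/1: T2 = tup3(tup3(option(int), option(int), int), tup3(nat, int, nat), unit).
Bind T2 := tup3(tup3(option(int), option(int), int), tup3(nat, int, nat), unit); no other remaining equation mentions T2. Substituting into the earlier binding gives B := tup3(option(int), tup3(tup3(option(int), option(int), int), tup3(nat, int, nat), unit), unit).
Delete trivial equation option(int) = option(int).
Decompose list/1: S1 = T1.
Bind S1 := T1; substituting into the remaining equation gives: option(list(T1)) = option(list(nat)).
Decompose option/1: list(T1) = list(nat).
Decompose list/1: T1 = nat.
Bind T1 := nat. Substituting into the earlier binding gives S1 := nat.
MGU = { C -> option(int), B -> tup3(option(int), tup3(tup3(option(int), option(int), int), tup3(nat, int, nat), unit), unit), T2 -> tup3(tup3(option(int), option(int), int), tup3(nat, int, nat), unit), S1 -> nat, T1 -> nat }, so B -> tup3(option(int), tup3(tup3(option(int), option(int), int), tup3(nat, int, nat), unit), unit).

tup3(option(int), tup3(tup3(option(int), option(int), int), tup3(nat, int, nat), unit), unit)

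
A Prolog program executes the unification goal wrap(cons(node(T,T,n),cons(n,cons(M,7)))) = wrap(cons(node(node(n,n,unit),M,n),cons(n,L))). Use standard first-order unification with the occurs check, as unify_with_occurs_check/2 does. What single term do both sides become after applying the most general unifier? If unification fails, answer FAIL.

Decompose wrap/1: cons(node(T,T,n),cons(n,cons(M,7))) = cons(node(node(n,n,unit),M,n),cons(n,L)).
Decompose cons/2: node(T,T,n) = node(node(n,n,unit),M,n),  cons(n,cons(M,7)) = cons(n,L).
Decompose node/3: T = node(n,n,unit),  T = M,  n = n.
Bind T := node(n,n,unit); substituting into the one remaining equation that mentions T gives: node(n,n,unit) = M.
Bind M := node(n,n,unit); substituting into the one remaining equation that mentions M gives: cons(n,cons(node(n,n,unit),7)) = cons(n,L).
Delete trivial equation n = n.
Decompose cons/2: n = n,  cons(node(n,n,unit),7) = L.
Delete trivial equation n = n.
Bind L := cons(node(n,n,unit),7).
Applying the MGU to either side gives wrap(cons(node(node(n,n,unit),node(n,n,unit),n),cons(n,cons(node(n,n,unit),7)))).

wrap(cons(node(node(n,n,unit),node(n,n,unit),n),cons(n,cons(node(n,n,unit),7))))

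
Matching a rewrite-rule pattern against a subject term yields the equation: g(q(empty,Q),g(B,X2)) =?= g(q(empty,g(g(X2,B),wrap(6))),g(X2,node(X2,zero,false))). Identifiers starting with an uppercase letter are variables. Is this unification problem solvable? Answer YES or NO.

NO

Decompose g/2: q(empty,Q) =?= q(empty,g(g(X2,B),wrap(6))),  g(B,X2) =?= g(X2,node(X2,zero,false)).
Decompose q/2: empty =?= empty,  Q =?= g(g(X2,B),wrap(6)).
Delete trivial equation empty =?= empty.
Bind Q := g(g(X2,B),wrap(6)); no other remaining equation mentions Q.
Decompose g/2: B =?= X2,  X2 =?= node(X2,zero,false).
Bind B := X2; no other remaining equation mentions B. Substituting into the earlier binding gives Q := g(g(X2,X2),wrap(6)).
Occurs check fails: X2 occurs in node(X2,zero,false); the equation X2 =?= node(X2,zero,false) has no finite solution.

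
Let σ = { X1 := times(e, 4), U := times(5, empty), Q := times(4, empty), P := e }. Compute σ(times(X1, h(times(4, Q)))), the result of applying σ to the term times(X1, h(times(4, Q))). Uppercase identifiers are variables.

Replace each occurrence of X1 with times(e, 4).
Replace each occurrence of Q with times(4, empty).
Result: times(times(e, 4), h(times(4, times(4, empty)))).

times(times(e, 4), h(times(4, times(4, empty))))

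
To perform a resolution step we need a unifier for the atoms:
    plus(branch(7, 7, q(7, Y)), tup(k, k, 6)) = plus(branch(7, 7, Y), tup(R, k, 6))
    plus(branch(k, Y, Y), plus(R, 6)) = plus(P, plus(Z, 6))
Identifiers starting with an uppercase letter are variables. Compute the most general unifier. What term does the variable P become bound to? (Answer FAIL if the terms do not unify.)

Decompose plus/2: branch(7, 7, q(7, Y)) = branch(7, 7, Y),  tup(k, k, 6) = tup(R, k, 6).
Decompose branch/3: 7 = 7,  7 = 7,  q(7, Y) = Y.
Delete trivial equation 7 = 7.
Delete trivial equation 7 = 7.
Occurs check fails: Y occurs in q(7, Y); the equation Y = q(7, Y) has no finite solution.

FAIL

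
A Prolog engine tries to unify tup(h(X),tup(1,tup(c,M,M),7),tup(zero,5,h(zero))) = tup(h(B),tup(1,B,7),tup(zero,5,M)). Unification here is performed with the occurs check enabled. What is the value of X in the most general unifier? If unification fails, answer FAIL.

tup(c,h(zero),h(zero))

Decompose tup/3: h(X) = h(B),  tup(1,tup(c,M,M),7) = tup(1,B,7),  tup(zero,5,h(zero)) = tup(zero,5,M).
Decompose h/1: X = B.
Bind X := B; no other remaining equation mentions X.
Decompose tup/3: 1 = 1,  tup(c,M,M) = B,  7 = 7.
Delete trivial equation 1 = 1.
Bind B := tup(c,M,M); no other remaining equation mentions B. Substituting into the earlier binding gives X := tup(c,M,M).
Delete trivial equation 7 = 7.
Decompose tup/3: zero = zero,  5 = 5,  h(zero) = M.
Delete trivial equation zero = zero.
Delete trivial equation 5 = 5.
Bind M := h(zero). Substituting into the earlier bindings gives X := tup(c,h(zero),h(zero)), B := tup(c,h(zero),h(zero)).
MGU = { X = tup(c,h(zero),h(zero)), B = tup(c,h(zero),h(zero)), M = h(zero) }, so X = tup(c,h(zero),h(zero)).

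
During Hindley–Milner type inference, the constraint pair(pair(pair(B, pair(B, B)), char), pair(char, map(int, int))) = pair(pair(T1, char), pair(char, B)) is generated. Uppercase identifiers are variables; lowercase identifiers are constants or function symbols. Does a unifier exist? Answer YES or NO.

Decompose pair/2: pair(pair(B, pair(B, B)), char) = pair(T1, char),  pair(char, map(int, int)) = pair(char, B).
Decompose pair/2: pair(B, pair(B, B)) = T1,  char = char.
Bind T1 := pair(B, pair(B, B)); no other remaining equation mentions T1.
Delete trivial equation char = char.
Decompose pair/2: char = char,  map(int, int) = B.
Delete trivial equation char = char.
Bind B := map(int, int). Substituting into the earlier binding gives T1 := pair(map(int, int), pair(map(int, int), map(int, int))).
No equations remain and no clash or occurs-check failure arose, so a unifier exists.

YES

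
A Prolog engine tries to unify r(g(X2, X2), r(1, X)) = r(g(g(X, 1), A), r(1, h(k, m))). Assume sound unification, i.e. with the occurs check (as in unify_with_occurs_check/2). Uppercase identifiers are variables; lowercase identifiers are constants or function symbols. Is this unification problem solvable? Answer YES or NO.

YES

Decompose r/2: g(X2, X2) = g(g(X, 1), A),  r(1, X) = r(1, h(k, m)).
Decompose g/2: X2 = g(X, 1),  X2 = A.
Bind X2 := g(X, 1); substituting into the one remaining equation that mentions X2 gives: g(X, 1) = A.
Bind A := g(X, 1); no other remaining equation mentions A.
Decompose r/2: 1 = 1,  X = h(k, m).
Delete trivial equation 1 = 1.
Bind X := h(k, m). Substituting into the earlier bindings gives X2 := g(h(k, m), 1), A := g(h(k, m), 1).
No equations remain and no clash or occurs-check failure arose, so a unifier exists.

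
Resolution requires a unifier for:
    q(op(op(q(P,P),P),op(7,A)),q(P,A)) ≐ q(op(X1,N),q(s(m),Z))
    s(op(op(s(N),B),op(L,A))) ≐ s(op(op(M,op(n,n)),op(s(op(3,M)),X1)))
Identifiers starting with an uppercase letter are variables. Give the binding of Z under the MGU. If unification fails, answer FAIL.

op(q(s(m),s(m)),s(m))

Decompose q/2: op(op(q(P,P),P),op(7,A)) ≐ op(X1,N),  q(P,A) ≐ q(s(m),Z).
Decompose op/2: op(q(P,P),P) ≐ X1,  op(7,A) ≐ N.
Bind X1 := op(q(P,P),P); substituting into the one remaining equation that mentions X1 gives: s(op(op(s(N),B),op(L,A))) ≐ s(op(op(M,op(n,n)),op(s(op(3,M)),op(q(P,P),P)))).
Bind N := op(7,A); substituting into the one remaining equation that mentions N gives: s(op(op(s(op(7,A)),B),op(L,A))) ≐ s(op(op(M,op(n,n)),op(s(op(3,M)),op(q(P,P),P)))).
Decompose q/2: P ≐ s(m),  A ≐ Z.
Bind P := s(m); substituting into the one remaining equation that mentions P gives: s(op(op(s(op(7,A)),B),op(L,A))) ≐ s(op(op(M,op(n,n)),op(s(op(3,M)),op(q(s(m),s(m)),s(m))))). Substituting into the earlier binding gives X1 := op(q(s(m),s(m)),s(m)).
Bind A := Z; substituting into the remaining equation gives: s(op(op(s(op(7,Z)),B),op(L,Z))) ≐ s(op(op(M,op(n,n)),op(s(op(3,M)),op(q(s(m),s(m)),s(m))))). Substituting into the earlier binding gives N := op(7,Z).
Decompose s/1: op(op(s(op(7,Z)),B),op(L,Z)) ≐ op(op(M,op(n,n)),op(s(op(3,M)),op(q(s(m),s(m)),s(m)))).
Decompose op/2: op(s(op(7,Z)),B) ≐ op(M,op(n,n)),  op(L,Z) ≐ op(s(op(3,M)),op(q(s(m),s(m)),s(m))).
Decompose op/2: s(op(7,Z)) ≐ M,  B ≐ op(n,n).
Bind M := s(op(7,Z)); substituting into the one remaining equation that mentions M gives: op(L,Z) ≐ op(s(op(3,s(op(7,Z)))),op(q(s(m),s(m)),s(m))).
Bind B := op(n,n); no other remaining equation mentions B.
Decompose op/2: L ≐ s(op(3,s(op(7,Z)))),  Z ≐ op(q(s(m),s(m)),s(m)).
Bind L := s(op(3,s(op(7,Z)))); no other remaining equation mentions L.
Bind Z := op(q(s(m),s(m)),s(m)). Substituting into the earlier bindings gives N := op(7,op(q(s(m),s(m)),s(m))), A := op(q(s(m),s(m)),s(m)), M := s(op(7,op(q(s(m),s(m)),s(m)))), L := s(op(3,s(op(7,op(q(s(m),s(m)),s(m)))))).
MGU = { X1 -> op(q(s(m),s(m)),s(m)), N -> op(7,op(q(s(m),s(m)),s(m))), P -> s(m), A -> op(q(s(m),s(m)),s(m)), M -> s(op(7,op(q(s(m),s(m)),s(m)))), B -> op(n,n), L -> s(op(3,s(op(7,op(q(s(m),s(m)),s(m)))))), Z -> op(q(s(m),s(m)),s(m)) }, so Z -> op(q(s(m),s(m)),s(m)).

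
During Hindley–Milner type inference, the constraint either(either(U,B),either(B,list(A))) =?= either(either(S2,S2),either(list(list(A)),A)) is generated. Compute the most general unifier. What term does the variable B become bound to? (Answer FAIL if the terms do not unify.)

FAIL

Decompose either/2: either(U,B) =?= either(S2,S2),  either(B,list(A)) =?= either(list(list(A)),A).
Decompose either/2: U =?= S2,  B =?= S2.
Bind U := S2; no other remaining equation mentions U.
Bind B := S2; substituting into the remaining equation gives: either(S2,list(A)) =?= either(list(list(A)),A).
Decompose either/2: S2 =?= list(list(A)),  list(A) =?= A.
Bind S2 := list(list(A)); no other remaining equation mentions S2. Substituting into the earlier bindings gives U := list(list(A)), B := list(list(A)).
Occurs check fails: A occurs in list(A); the equation A =?= list(A) has no finite solution.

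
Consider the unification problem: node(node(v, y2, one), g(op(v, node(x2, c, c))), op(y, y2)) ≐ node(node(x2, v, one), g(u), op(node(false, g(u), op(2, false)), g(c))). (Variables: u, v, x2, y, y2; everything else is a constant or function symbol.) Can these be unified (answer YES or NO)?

YES

Decompose node/3: node(v, y2, one) ≐ node(x2, v, one),  g(op(v, node(x2, c, c))) ≐ g(u),  op(y, y2) ≐ op(node(false, g(u), op(2, false)), g(c)).
Decompose node/3: v ≐ x2,  y2 ≐ v,  one ≐ one.
Bind v := x2; substituting into the 2 remaining equations that mention v gives: y2 ≐ x2,  g(op(x2, node(x2, c, c))) ≐ g(u).
Bind y2 := x2; substituting into the one remaining equation that mentions y2 gives: op(y, x2) ≐ op(node(false, g(u), op(2, false)), g(c)).
Delete trivial equation one ≐ one.
Decompose g/1: op(x2, node(x2, c, c)) ≐ u.
Bind u := op(x2, node(x2, c, c)); substituting into the remaining equation gives: op(y, x2) ≐ op(node(false, g(op(x2, node(x2, c, c))), op(2, false)), g(c)).
Decompose op/2: y ≐ node(false, g(op(x2, node(x2, c, c))), op(2, false)),  x2 ≐ g(c).
Bind y := node(false, g(op(x2, node(x2, c, c))), op(2, false)); no other remaining equation mentions y.
Bind x2 := g(c). Substituting into the earlier bindings gives v := g(c), y2 := g(c), u := op(g(c), node(g(c), c, c)), y := node(false, g(op(g(c), node(g(c), c, c))), op(2, false)).
No equations remain and no clash or occurs-check failure arose, so a unifier exists.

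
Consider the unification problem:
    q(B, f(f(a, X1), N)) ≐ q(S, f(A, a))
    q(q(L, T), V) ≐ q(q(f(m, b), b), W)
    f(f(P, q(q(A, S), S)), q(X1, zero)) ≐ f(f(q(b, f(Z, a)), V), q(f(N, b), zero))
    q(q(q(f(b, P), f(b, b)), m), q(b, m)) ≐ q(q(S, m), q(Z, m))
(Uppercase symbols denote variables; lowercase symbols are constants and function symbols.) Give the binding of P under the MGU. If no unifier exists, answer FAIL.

Decompose q/2: B ≐ S,  f(f(a, X1), N) ≐ f(A, a).
Bind B := S; no other remaining equation mentions B.
Decompose f/2: f(a, X1) ≐ A,  N ≐ a.
Bind A := f(a, X1); substituting into the one remaining equation that mentions A gives: f(f(P, q(q(f(a, X1), S), S)), q(X1, zero)) ≐ f(f(q(b, f(Z, a)), V), q(f(N, b), zero)).
Bind N := a; substituting into the one remaining equation that mentions N gives: f(f(P, q(q(f(a, X1), S), S)), q(X1, zero)) ≐ f(f(q(b, f(Z, a)), V), q(f(a, b), zero)).
Decompose q/2: q(L, T) ≐ q(f(m, b), b),  V ≐ W.
Decompose q/2: L ≐ f(m, b),  T ≐ b.
Bind L := f(m, b); no other remaining equation mentions L.
Bind T := b; no other remaining equation mentions T.
Bind V := W; substituting into the one remaining equation that mentions V gives: f(f(P, q(q(f(a, X1), S), S)), q(X1, zero)) ≐ f(f(q(b, f(Z, a)), W), q(f(a, b), zero)).
Decompose f/2: f(P, q(q(f(a, X1), S), S)) ≐ f(q(b, f(Z, a)), W),  q(X1, zero) ≐ q(f(a, b), zero).
Decompose f/2: P ≐ q(b, f(Z, a)),  q(q(f(a, X1), S), S) ≐ W.
Bind P := q(b, f(Z, a)); substituting into the one remaining equation that mentions P gives: q(q(q(f(b, q(b, f(Z, a))), f(b, b)), m), q(b, m)) ≐ q(q(S, m), q(Z, m)).
Bind W := q(q(f(a, X1), S), S); no other remaining equation mentions W. Substituting into the earlier binding gives V := q(q(f(a, X1), S), S).
Decompose q/2: X1 ≐ f(a, b),  zero ≐ zero.
Bind X1 := f(a, b); no other remaining equation mentions X1. Substituting into the earlier bindings gives A := f(a, f(a, b)), V := q(q(f(a, f(a, b)), S), S), W := q(q(f(a, f(a, b)), S), S).
Delete trivial equation zero ≐ zero.
Decompose q/2: q(q(f(b, q(b, f(Z, a))), f(b, b)), m) ≐ q(S, m),  q(b, m) ≐ q(Z, m).
Decompose q/2: q(f(b, q(b, f(Z, a))), f(b, b)) ≐ S,  m ≐ m.
Bind S := q(f(b, q(b, f(Z, a))), f(b, b)); no other remaining equation mentions S. Substituting into the earlier bindings gives B := q(f(b, q(b, f(Z, a))), f(b, b)), V := q(q(f(a, f(a, b)), q(f(b, q(b, f(Z, a))), f(b, b))), q(f(b, q(b, f(Z, a))), f(b, b))), W := q(q(f(a, f(a, b)), q(f(b, q(b, f(Z, a))), f(b, b))), q(f(b, q(b, f(Z, a))), f(b, b))).
Delete trivial equation m ≐ m.
Decompose q/2: b ≐ Z,  m ≐ m.
Bind Z := b; no other remaining equation mentions Z. Substituting into the earlier bindings gives B := q(f(b, q(b, f(b, a))), f(b, b)), V := q(q(f(a, f(a, b)), q(f(b, q(b, f(b, a))), f(b, b))), q(f(b, q(b, f(b, a))), f(b, b))), P := q(b, f(b, a)), W := q(q(f(a, f(a, b)), q(f(b, q(b, f(b, a))), f(b, b))), q(f(b, q(b, f(b, a))), f(b, b))), S := q(f(b, q(b, f(b, a))), f(b, b)).
Delete trivial equation m ≐ m.
MGU = { B -> q(f(b, q(b, f(b, a))), f(b, b)), A -> f(a, f(a, b)), N -> a, L -> f(m, b), T -> b, V -> q(q(f(a, f(a, b)), q(f(b, q(b, f(b, a))), f(b, b))), q(f(b, q(b, f(b, a))), f(b, b))), P -> q(b, f(b, a)), W -> q(q(f(a, f(a, b)), q(f(b, q(b, f(b, a))), f(b, b))), q(f(b, q(b, f(b, a))), f(b, b))), X1 -> f(a, b), S -> q(f(b, q(b, f(b, a))), f(b, b)), Z -> b }, so P -> q(b, f(b, a)).

q(b, f(b, a))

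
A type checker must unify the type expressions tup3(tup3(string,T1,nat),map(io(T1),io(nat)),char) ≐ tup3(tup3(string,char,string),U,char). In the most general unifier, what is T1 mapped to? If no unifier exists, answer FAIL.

FAIL

Decompose tup3/3: tup3(string,T1,nat) ≐ tup3(string,char,string),  map(io(T1),io(nat)) ≐ U,  char ≐ char.
Decompose tup3/3: string ≐ string,  T1 ≐ char,  nat ≐ string.
Delete trivial equation string ≐ string.
Bind T1 := char; substituting into the one remaining equation that mentions T1 gives: map(io(char),io(nat)) ≐ U.
Clash: constants nat and string differ; no unifier exists.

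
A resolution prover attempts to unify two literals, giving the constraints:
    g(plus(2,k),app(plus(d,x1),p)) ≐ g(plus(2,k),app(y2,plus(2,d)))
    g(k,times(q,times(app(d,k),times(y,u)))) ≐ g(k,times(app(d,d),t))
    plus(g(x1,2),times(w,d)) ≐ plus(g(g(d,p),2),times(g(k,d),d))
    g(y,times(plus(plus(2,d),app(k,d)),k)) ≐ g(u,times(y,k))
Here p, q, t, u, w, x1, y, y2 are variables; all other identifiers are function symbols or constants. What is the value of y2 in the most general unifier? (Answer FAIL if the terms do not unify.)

Decompose g/2: plus(2,k) ≐ plus(2,k),  app(plus(d,x1),p) ≐ app(y2,plus(2,d)).
Delete trivial equation plus(2,k) ≐ plus(2,k).
Decompose app/2: plus(d,x1) ≐ y2,  p ≐ plus(2,d).
Bind y2 := plus(d,x1); no other remaining equation mentions y2.
Bind p := plus(2,d); substituting into the one remaining equation that mentions p gives: plus(g(x1,2),times(w,d)) ≐ plus(g(g(d,plus(2,d)),2),times(g(k,d),d)).
Decompose g/2: k ≐ k,  times(q,times(app(d,k),times(y,u))) ≐ times(app(d,d),t).
Delete trivial equation k ≐ k.
Decompose times/2: q ≐ app(d,d),  times(app(d,k),times(y,u)) ≐ t.
Bind q := app(d,d); no other remaining equation mentions q.
Bind t := times(app(d,k),times(y,u)); no other remaining equation mentions t.
Decompose plus/2: g(x1,2) ≐ g(g(d,plus(2,d)),2),  times(w,d) ≐ times(g(k,d),d).
Decompose g/2: x1 ≐ g(d,plus(2,d)),  2 ≐ 2.
Bind x1 := g(d,plus(2,d)); no other remaining equation mentions x1. Substituting into the earlier binding gives y2 := plus(d,g(d,plus(2,d))).
Delete trivial equation 2 ≐ 2.
Decompose times/2: w ≐ g(k,d),  d ≐ d.
Bind w := g(k,d); no other remaining equation mentions w.
Delete trivial equation d ≐ d.
Decompose g/2: y ≐ u,  times(plus(plus(2,d),app(k,d)),k) ≐ times(y,k).
Bind y := u; substituting into the remaining equation gives: times(plus(plus(2,d),app(k,d)),k) ≐ times(u,k). Substituting into the earlier binding gives t := times(app(d,k),times(u,u)).
Decompose times/2: plus(plus(2,d),app(k,d)) ≐ u,  k ≐ k.
Bind u := plus(plus(2,d),app(k,d)); no other remaining equation mentions u. Substituting into the earlier bindings gives t := times(app(d,k),times(plus(plus(2,d),app(k,d)),plus(plus(2,d),app(k,d)))), y := plus(plus(2,d),app(k,d)).
Delete trivial equation k ≐ k.
MGU = { y2 := plus(d,g(d,plus(2,d))), p := plus(2,d), q := app(d,d), t := times(app(d,k),times(plus(plus(2,d),app(k,d)),plus(plus(2,d),app(k,d)))), x1 := g(d,plus(2,d)), w := g(k,d), y := plus(plus(2,d),app(k,d)), u := plus(plus(2,d),app(k,d)) }, so y2 := plus(d,g(d,plus(2,d))).

plus(d,g(d,plus(2,d)))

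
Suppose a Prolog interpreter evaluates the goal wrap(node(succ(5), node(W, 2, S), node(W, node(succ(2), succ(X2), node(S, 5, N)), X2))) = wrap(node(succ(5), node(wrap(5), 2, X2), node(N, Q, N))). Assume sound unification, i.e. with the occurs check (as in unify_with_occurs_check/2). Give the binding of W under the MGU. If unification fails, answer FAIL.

Decompose wrap/1: node(succ(5), node(W, 2, S), node(W, node(succ(2), succ(X2), node(S, 5, N)), X2)) = node(succ(5), node(wrap(5), 2, X2), node(N, Q, N)).
Decompose node/3: succ(5) = succ(5),  node(W, 2, S) = node(wrap(5), 2, X2),  node(W, node(succ(2), succ(X2), node(S, 5, N)), X2) = node(N, Q, N).
Delete trivial equation succ(5) = succ(5).
Decompose node/3: W = wrap(5),  2 = 2,  S = X2.
Bind W := wrap(5); substituting into the one remaining equation that mentions W gives: node(wrap(5), node(succ(2), succ(X2), node(S, 5, N)), X2) = node(N, Q, N).
Delete trivial equation 2 = 2.
Bind S := X2; substituting into the remaining equation gives: node(wrap(5), node(succ(2), succ(X2), node(X2, 5, N)), X2) = node(N, Q, N).
Decompose node/3: wrap(5) = N,  node(succ(2), succ(X2), node(X2, 5, N)) = Q,  X2 = N.
Bind N := wrap(5); substituting into the remaining equations gives: node(succ(2), succ(X2), node(X2, 5, wrap(5))) = Q,  X2 = wrap(5).
Bind Q := node(succ(2), succ(X2), node(X2, 5, wrap(5))); no other remaining equation mentions Q.
Bind X2 := wrap(5). Substituting into the earlier bindings gives S := wrap(5), Q := node(succ(2), succ(wrap(5)), node(wrap(5), 5, wrap(5))).
MGU = { W ↦ wrap(5), S ↦ wrap(5), N ↦ wrap(5), Q ↦ node(succ(2), succ(wrap(5)), node(wrap(5), 5, wrap(5))), X2 ↦ wrap(5) }, so W ↦ wrap(5).

wrap(5)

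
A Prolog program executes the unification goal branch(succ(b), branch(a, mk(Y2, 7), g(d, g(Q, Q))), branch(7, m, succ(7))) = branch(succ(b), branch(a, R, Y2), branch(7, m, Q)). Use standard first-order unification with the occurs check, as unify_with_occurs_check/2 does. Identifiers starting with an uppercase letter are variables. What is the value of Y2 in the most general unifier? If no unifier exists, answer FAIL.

Decompose branch/3: succ(b) = succ(b),  branch(a, mk(Y2, 7), g(d, g(Q, Q))) = branch(a, R, Y2),  branch(7, m, succ(7)) = branch(7, m, Q).
Delete trivial equation succ(b) = succ(b).
Decompose branch/3: a = a,  mk(Y2, 7) = R,  g(d, g(Q, Q)) = Y2.
Delete trivial equation a = a.
Bind R := mk(Y2, 7); no other remaining equation mentions R.
Bind Y2 := g(d, g(Q, Q)); no other remaining equation mentions Y2. Substituting into the earlier binding gives R := mk(g(d, g(Q, Q)), 7).
Decompose branch/3: 7 = 7,  m = m,  succ(7) = Q.
Delete trivial equation 7 = 7.
Delete trivial equation m = m.
Bind Q := succ(7). Substituting into the earlier bindings gives R := mk(g(d, g(succ(7), succ(7))), 7), Y2 := g(d, g(succ(7), succ(7))).
MGU = { R ↦ mk(g(d, g(succ(7), succ(7))), 7), Y2 ↦ g(d, g(succ(7), succ(7))), Q ↦ succ(7) }, so Y2 ↦ g(d, g(succ(7), succ(7))).

g(d, g(succ(7), succ(7)))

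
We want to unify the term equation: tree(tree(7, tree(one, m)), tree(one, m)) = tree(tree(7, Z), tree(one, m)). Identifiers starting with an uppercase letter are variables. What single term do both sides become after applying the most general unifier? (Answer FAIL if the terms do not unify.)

Decompose tree/2: tree(7, tree(one, m)) = tree(7, Z),  tree(one, m) = tree(one, m).
Decompose tree/2: 7 = 7,  tree(one, m) = Z.
Delete trivial equation 7 = 7.
Bind Z := tree(one, m); no other remaining equation mentions Z.
Delete trivial equation tree(one, m) = tree(one, m).
Applying the MGU to either side gives tree(tree(7, tree(one, m)), tree(one, m)).

tree(tree(7, tree(one, m)), tree(one, m))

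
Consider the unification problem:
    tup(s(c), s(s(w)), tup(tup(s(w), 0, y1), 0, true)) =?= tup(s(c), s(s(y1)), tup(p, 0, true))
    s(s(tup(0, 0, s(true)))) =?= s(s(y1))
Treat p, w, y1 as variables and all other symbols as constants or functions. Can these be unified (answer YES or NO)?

YES

Decompose tup/3: s(c) =?= s(c),  s(s(w)) =?= s(s(y1)),  tup(tup(s(w), 0, y1), 0, true) =?= tup(p, 0, true).
Delete trivial equation s(c) =?= s(c).
Decompose s/1: s(w) =?= s(y1).
Decompose s/1: w =?= y1.
Bind w := y1; substituting into the one remaining equation that mentions w gives: tup(tup(s(y1), 0, y1), 0, true) =?= tup(p, 0, true).
Decompose tup/3: tup(s(y1), 0, y1) =?= p,  0 =?= 0,  true =?= true.
Bind p := tup(s(y1), 0, y1); no other remaining equation mentions p.
Delete trivial equation 0 =?= 0.
Delete trivial equation true =?= true.
Decompose s/1: s(tup(0, 0, s(true))) =?= s(y1).
Decompose s/1: tup(0, 0, s(true)) =?= y1.
Bind y1 := tup(0, 0, s(true)). Substituting into the earlier bindings gives w := tup(0, 0, s(true)), p := tup(s(tup(0, 0, s(true))), 0, tup(0, 0, s(true))).
No equations remain and no clash or occurs-check failure arose, so a unifier exists.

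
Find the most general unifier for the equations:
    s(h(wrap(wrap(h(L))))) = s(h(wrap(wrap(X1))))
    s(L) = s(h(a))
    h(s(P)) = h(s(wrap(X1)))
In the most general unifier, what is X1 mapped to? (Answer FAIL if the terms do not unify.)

h(h(a))

Decompose s/1: h(wrap(wrap(h(L)))) = h(wrap(wrap(X1))).
Decompose h/1: wrap(wrap(h(L))) = wrap(wrap(X1)).
Decompose wrap/1: wrap(h(L)) = wrap(X1).
Decompose wrap/1: h(L) = X1.
Bind X1 := h(L); substituting into the one remaining equation that mentions X1 gives: h(s(P)) = h(s(wrap(h(L)))).
Decompose s/1: L = h(a).
Bind L := h(a); substituting into the remaining equation gives: h(s(P)) = h(s(wrap(h(h(a))))). Substituting into the earlier binding gives X1 := h(h(a)).
Decompose h/1: s(P) = s(wrap(h(h(a)))).
Decompose s/1: P = wrap(h(h(a))).
Bind P := wrap(h(h(a))).
MGU = { X1 ↦ h(h(a)), L ↦ h(a), P ↦ wrap(h(h(a))) }, so X1 ↦ h(h(a)).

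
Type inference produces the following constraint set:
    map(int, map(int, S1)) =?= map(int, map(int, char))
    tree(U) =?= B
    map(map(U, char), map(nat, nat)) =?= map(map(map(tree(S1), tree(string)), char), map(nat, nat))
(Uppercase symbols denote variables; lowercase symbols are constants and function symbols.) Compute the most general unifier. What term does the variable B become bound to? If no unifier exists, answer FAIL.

Decompose map/2: int =?= int,  map(int, S1) =?= map(int, char).
Delete trivial equation int =?= int.
Decompose map/2: int =?= int,  S1 =?= char.
Delete trivial equation int =?= int.
Bind S1 := char; substituting into the one remaining equation that mentions S1 gives: map(map(U, char), map(nat, nat)) =?= map(map(map(tree(char), tree(string)), char), map(nat, nat)).
Bind B := tree(U); no other remaining equation mentions B.
Decompose map/2: map(U, char) =?= map(map(tree(char), tree(string)), char),  map(nat, nat) =?= map(nat, nat).
Decompose map/2: U =?= map(tree(char), tree(string)),  char =?= char.
Bind U := map(tree(char), tree(string)); no other remaining equation mentions U. Substituting into the earlier binding gives B := tree(map(tree(char), tree(string))).
Delete trivial equation char =?= char.
Delete trivial equation map(nat, nat) =?= map(nat, nat).
MGU = { S1 -> char, B -> tree(map(tree(char), tree(string))), U -> map(tree(char), tree(string)) }, so B -> tree(map(tree(char), tree(string))).

tree(map(tree(char), tree(string)))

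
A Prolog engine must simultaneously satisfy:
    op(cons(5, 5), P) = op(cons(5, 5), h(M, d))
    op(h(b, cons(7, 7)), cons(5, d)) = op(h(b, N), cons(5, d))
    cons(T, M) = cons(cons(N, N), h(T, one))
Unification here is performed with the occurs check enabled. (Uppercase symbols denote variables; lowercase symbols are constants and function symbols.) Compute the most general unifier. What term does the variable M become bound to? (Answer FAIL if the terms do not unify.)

h(cons(cons(7, 7), cons(7, 7)), one)

Decompose op/2: cons(5, 5) = cons(5, 5),  P = h(M, d).
Delete trivial equation cons(5, 5) = cons(5, 5).
Bind P := h(M, d); no other remaining equation mentions P.
Decompose op/2: h(b, cons(7, 7)) = h(b, N),  cons(5, d) = cons(5, d).
Decompose h/2: b = b,  cons(7, 7) = N.
Delete trivial equation b = b.
Bind N := cons(7, 7); substituting into the one remaining equation that mentions N gives: cons(T, M) = cons(cons(cons(7, 7), cons(7, 7)), h(T, one)).
Delete trivial equation cons(5, d) = cons(5, d).
Decompose cons/2: T = cons(cons(7, 7), cons(7, 7)),  M = h(T, one).
Bind T := cons(cons(7, 7), cons(7, 7)); substituting into the remaining equation gives: M = h(cons(cons(7, 7), cons(7, 7)), one).
Bind M := h(cons(cons(7, 7), cons(7, 7)), one). Substituting into the earlier binding gives P := h(h(cons(cons(7, 7), cons(7, 7)), one), d).
MGU = { P = h(h(cons(cons(7, 7), cons(7, 7)), one), d), N = cons(7, 7), T = cons(cons(7, 7), cons(7, 7)), M = h(cons(cons(7, 7), cons(7, 7)), one) }, so M = h(cons(cons(7, 7), cons(7, 7)), one).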